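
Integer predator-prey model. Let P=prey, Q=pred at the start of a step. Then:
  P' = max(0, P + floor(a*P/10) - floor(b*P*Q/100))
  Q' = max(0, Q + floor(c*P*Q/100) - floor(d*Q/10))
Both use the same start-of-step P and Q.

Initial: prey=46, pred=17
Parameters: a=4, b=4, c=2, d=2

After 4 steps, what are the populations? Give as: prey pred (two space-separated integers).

Step 1: prey: 46+18-31=33; pred: 17+15-3=29
Step 2: prey: 33+13-38=8; pred: 29+19-5=43
Step 3: prey: 8+3-13=0; pred: 43+6-8=41
Step 4: prey: 0+0-0=0; pred: 41+0-8=33

Answer: 0 33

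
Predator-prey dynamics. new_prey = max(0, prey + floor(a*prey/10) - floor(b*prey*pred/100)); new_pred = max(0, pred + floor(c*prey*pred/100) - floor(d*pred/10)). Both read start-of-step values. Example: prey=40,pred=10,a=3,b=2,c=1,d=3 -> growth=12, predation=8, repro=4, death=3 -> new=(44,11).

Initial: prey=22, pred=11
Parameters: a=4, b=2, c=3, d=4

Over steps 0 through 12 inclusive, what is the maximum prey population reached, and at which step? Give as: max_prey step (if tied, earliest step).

Step 1: prey: 22+8-4=26; pred: 11+7-4=14
Step 2: prey: 26+10-7=29; pred: 14+10-5=19
Step 3: prey: 29+11-11=29; pred: 19+16-7=28
Step 4: prey: 29+11-16=24; pred: 28+24-11=41
Step 5: prey: 24+9-19=14; pred: 41+29-16=54
Step 6: prey: 14+5-15=4; pred: 54+22-21=55
Step 7: prey: 4+1-4=1; pred: 55+6-22=39
Step 8: prey: 1+0-0=1; pred: 39+1-15=25
Step 9: prey: 1+0-0=1; pred: 25+0-10=15
Step 10: prey: 1+0-0=1; pred: 15+0-6=9
Step 11: prey: 1+0-0=1; pred: 9+0-3=6
Step 12: prey: 1+0-0=1; pred: 6+0-2=4
Max prey = 29 at step 2

Answer: 29 2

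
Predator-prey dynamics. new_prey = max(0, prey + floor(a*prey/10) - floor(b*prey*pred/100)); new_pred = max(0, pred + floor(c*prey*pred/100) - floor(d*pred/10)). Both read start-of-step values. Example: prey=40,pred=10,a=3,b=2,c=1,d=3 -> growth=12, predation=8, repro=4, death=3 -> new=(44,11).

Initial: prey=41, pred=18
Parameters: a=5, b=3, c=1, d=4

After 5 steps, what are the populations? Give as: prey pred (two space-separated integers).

Answer: 36 17

Derivation:
Step 1: prey: 41+20-22=39; pred: 18+7-7=18
Step 2: prey: 39+19-21=37; pred: 18+7-7=18
Step 3: prey: 37+18-19=36; pred: 18+6-7=17
Step 4: prey: 36+18-18=36; pred: 17+6-6=17
Step 5: prey: 36+18-18=36; pred: 17+6-6=17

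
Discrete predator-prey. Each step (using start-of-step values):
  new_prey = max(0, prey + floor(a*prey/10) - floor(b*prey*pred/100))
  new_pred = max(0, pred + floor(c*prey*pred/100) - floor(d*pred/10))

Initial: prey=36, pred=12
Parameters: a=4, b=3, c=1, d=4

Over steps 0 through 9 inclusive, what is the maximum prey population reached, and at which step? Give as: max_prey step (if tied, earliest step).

Answer: 44 5

Derivation:
Step 1: prey: 36+14-12=38; pred: 12+4-4=12
Step 2: prey: 38+15-13=40; pred: 12+4-4=12
Step 3: prey: 40+16-14=42; pred: 12+4-4=12
Step 4: prey: 42+16-15=43; pred: 12+5-4=13
Step 5: prey: 43+17-16=44; pred: 13+5-5=13
Step 6: prey: 44+17-17=44; pred: 13+5-5=13
Step 7: prey: 44+17-17=44; pred: 13+5-5=13
Step 8: prey: 44+17-17=44; pred: 13+5-5=13
Step 9: prey: 44+17-17=44; pred: 13+5-5=13
Max prey = 44 at step 5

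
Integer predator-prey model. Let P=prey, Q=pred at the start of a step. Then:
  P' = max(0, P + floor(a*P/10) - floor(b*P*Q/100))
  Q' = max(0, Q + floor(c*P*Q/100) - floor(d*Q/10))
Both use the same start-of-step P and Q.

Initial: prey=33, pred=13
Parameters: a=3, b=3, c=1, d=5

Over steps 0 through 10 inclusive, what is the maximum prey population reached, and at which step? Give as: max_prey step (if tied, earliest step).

Step 1: prey: 33+9-12=30; pred: 13+4-6=11
Step 2: prey: 30+9-9=30; pred: 11+3-5=9
Step 3: prey: 30+9-8=31; pred: 9+2-4=7
Step 4: prey: 31+9-6=34; pred: 7+2-3=6
Step 5: prey: 34+10-6=38; pred: 6+2-3=5
Step 6: prey: 38+11-5=44; pred: 5+1-2=4
Step 7: prey: 44+13-5=52; pred: 4+1-2=3
Step 8: prey: 52+15-4=63; pred: 3+1-1=3
Step 9: prey: 63+18-5=76; pred: 3+1-1=3
Step 10: prey: 76+22-6=92; pred: 3+2-1=4
Max prey = 92 at step 10

Answer: 92 10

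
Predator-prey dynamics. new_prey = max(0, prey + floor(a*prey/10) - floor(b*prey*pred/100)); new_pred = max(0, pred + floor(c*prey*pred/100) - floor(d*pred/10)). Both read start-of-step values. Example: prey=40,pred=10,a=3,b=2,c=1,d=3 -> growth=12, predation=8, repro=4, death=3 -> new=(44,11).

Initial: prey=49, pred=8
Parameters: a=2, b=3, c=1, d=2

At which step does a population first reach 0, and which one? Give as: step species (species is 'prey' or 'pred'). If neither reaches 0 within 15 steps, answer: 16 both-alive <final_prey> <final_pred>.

Answer: 16 both-alive 3 4

Derivation:
Step 1: prey: 49+9-11=47; pred: 8+3-1=10
Step 2: prey: 47+9-14=42; pred: 10+4-2=12
Step 3: prey: 42+8-15=35; pred: 12+5-2=15
Step 4: prey: 35+7-15=27; pred: 15+5-3=17
Step 5: prey: 27+5-13=19; pred: 17+4-3=18
Step 6: prey: 19+3-10=12; pred: 18+3-3=18
Step 7: prey: 12+2-6=8; pred: 18+2-3=17
Step 8: prey: 8+1-4=5; pred: 17+1-3=15
Step 9: prey: 5+1-2=4; pred: 15+0-3=12
Step 10: prey: 4+0-1=3; pred: 12+0-2=10
Step 11: prey: 3+0-0=3; pred: 10+0-2=8
Step 12: prey: 3+0-0=3; pred: 8+0-1=7
Step 13: prey: 3+0-0=3; pred: 7+0-1=6
Step 14: prey: 3+0-0=3; pred: 6+0-1=5
Step 15: prey: 3+0-0=3; pred: 5+0-1=4
No extinction within 15 steps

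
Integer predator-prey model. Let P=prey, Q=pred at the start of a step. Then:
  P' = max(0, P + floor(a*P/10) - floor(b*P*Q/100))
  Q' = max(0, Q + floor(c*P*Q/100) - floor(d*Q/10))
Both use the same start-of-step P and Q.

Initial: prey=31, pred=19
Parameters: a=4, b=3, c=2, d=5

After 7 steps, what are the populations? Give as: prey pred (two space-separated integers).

Step 1: prey: 31+12-17=26; pred: 19+11-9=21
Step 2: prey: 26+10-16=20; pred: 21+10-10=21
Step 3: prey: 20+8-12=16; pred: 21+8-10=19
Step 4: prey: 16+6-9=13; pred: 19+6-9=16
Step 5: prey: 13+5-6=12; pred: 16+4-8=12
Step 6: prey: 12+4-4=12; pred: 12+2-6=8
Step 7: prey: 12+4-2=14; pred: 8+1-4=5

Answer: 14 5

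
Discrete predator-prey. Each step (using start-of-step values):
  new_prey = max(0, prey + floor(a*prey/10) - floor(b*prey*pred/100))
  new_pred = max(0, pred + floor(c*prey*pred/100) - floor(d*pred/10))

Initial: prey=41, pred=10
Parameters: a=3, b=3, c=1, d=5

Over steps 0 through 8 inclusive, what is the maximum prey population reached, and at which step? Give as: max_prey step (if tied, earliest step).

Step 1: prey: 41+12-12=41; pred: 10+4-5=9
Step 2: prey: 41+12-11=42; pred: 9+3-4=8
Step 3: prey: 42+12-10=44; pred: 8+3-4=7
Step 4: prey: 44+13-9=48; pred: 7+3-3=7
Step 5: prey: 48+14-10=52; pred: 7+3-3=7
Step 6: prey: 52+15-10=57; pred: 7+3-3=7
Step 7: prey: 57+17-11=63; pred: 7+3-3=7
Step 8: prey: 63+18-13=68; pred: 7+4-3=8
Max prey = 68 at step 8

Answer: 68 8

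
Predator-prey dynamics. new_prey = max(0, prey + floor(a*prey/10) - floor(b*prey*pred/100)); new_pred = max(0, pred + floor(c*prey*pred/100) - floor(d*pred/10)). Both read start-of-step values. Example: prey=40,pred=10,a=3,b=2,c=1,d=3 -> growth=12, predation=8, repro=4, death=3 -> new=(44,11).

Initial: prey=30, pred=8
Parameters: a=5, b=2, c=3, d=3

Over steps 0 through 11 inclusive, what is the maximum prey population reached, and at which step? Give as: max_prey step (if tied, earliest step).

Step 1: prey: 30+15-4=41; pred: 8+7-2=13
Step 2: prey: 41+20-10=51; pred: 13+15-3=25
Step 3: prey: 51+25-25=51; pred: 25+38-7=56
Step 4: prey: 51+25-57=19; pred: 56+85-16=125
Step 5: prey: 19+9-47=0; pred: 125+71-37=159
Step 6: prey: 0+0-0=0; pred: 159+0-47=112
Step 7: prey: 0+0-0=0; pred: 112+0-33=79
Step 8: prey: 0+0-0=0; pred: 79+0-23=56
Step 9: prey: 0+0-0=0; pred: 56+0-16=40
Step 10: prey: 0+0-0=0; pred: 40+0-12=28
Step 11: prey: 0+0-0=0; pred: 28+0-8=20
Max prey = 51 at step 2

Answer: 51 2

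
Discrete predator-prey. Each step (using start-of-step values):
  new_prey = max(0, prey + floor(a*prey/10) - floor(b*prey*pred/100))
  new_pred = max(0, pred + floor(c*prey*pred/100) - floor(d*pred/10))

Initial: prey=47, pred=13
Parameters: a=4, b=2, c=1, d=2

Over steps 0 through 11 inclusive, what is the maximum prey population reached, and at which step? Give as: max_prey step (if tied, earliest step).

Answer: 56 2

Derivation:
Step 1: prey: 47+18-12=53; pred: 13+6-2=17
Step 2: prey: 53+21-18=56; pred: 17+9-3=23
Step 3: prey: 56+22-25=53; pred: 23+12-4=31
Step 4: prey: 53+21-32=42; pred: 31+16-6=41
Step 5: prey: 42+16-34=24; pred: 41+17-8=50
Step 6: prey: 24+9-24=9; pred: 50+12-10=52
Step 7: prey: 9+3-9=3; pred: 52+4-10=46
Step 8: prey: 3+1-2=2; pred: 46+1-9=38
Step 9: prey: 2+0-1=1; pred: 38+0-7=31
Step 10: prey: 1+0-0=1; pred: 31+0-6=25
Step 11: prey: 1+0-0=1; pred: 25+0-5=20
Max prey = 56 at step 2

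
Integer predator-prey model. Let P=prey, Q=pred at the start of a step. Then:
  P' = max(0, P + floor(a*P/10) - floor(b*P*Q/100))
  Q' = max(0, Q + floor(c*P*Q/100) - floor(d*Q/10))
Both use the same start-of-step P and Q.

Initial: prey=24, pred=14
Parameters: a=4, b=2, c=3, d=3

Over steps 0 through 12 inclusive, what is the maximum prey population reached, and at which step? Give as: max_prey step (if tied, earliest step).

Step 1: prey: 24+9-6=27; pred: 14+10-4=20
Step 2: prey: 27+10-10=27; pred: 20+16-6=30
Step 3: prey: 27+10-16=21; pred: 30+24-9=45
Step 4: prey: 21+8-18=11; pred: 45+28-13=60
Step 5: prey: 11+4-13=2; pred: 60+19-18=61
Step 6: prey: 2+0-2=0; pred: 61+3-18=46
Step 7: prey: 0+0-0=0; pred: 46+0-13=33
Step 8: prey: 0+0-0=0; pred: 33+0-9=24
Step 9: prey: 0+0-0=0; pred: 24+0-7=17
Step 10: prey: 0+0-0=0; pred: 17+0-5=12
Step 11: prey: 0+0-0=0; pred: 12+0-3=9
Step 12: prey: 0+0-0=0; pred: 9+0-2=7
Max prey = 27 at step 1

Answer: 27 1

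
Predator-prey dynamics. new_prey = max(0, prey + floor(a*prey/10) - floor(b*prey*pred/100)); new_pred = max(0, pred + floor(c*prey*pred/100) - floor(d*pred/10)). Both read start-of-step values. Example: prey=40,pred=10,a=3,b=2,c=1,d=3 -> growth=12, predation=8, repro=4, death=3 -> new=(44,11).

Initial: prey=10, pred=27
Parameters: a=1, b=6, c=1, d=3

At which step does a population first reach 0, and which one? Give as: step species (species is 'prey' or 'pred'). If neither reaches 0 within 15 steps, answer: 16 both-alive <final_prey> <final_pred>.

Step 1: prey: 10+1-16=0; pred: 27+2-8=21
First extinction: prey at step 1

Answer: 1 prey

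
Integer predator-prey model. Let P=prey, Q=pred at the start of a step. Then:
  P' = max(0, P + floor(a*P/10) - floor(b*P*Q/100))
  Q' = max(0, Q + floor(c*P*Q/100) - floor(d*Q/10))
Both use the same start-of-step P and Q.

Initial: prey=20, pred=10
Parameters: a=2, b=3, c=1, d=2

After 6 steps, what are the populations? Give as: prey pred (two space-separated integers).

Answer: 12 9

Derivation:
Step 1: prey: 20+4-6=18; pred: 10+2-2=10
Step 2: prey: 18+3-5=16; pred: 10+1-2=9
Step 3: prey: 16+3-4=15; pred: 9+1-1=9
Step 4: prey: 15+3-4=14; pred: 9+1-1=9
Step 5: prey: 14+2-3=13; pred: 9+1-1=9
Step 6: prey: 13+2-3=12; pred: 9+1-1=9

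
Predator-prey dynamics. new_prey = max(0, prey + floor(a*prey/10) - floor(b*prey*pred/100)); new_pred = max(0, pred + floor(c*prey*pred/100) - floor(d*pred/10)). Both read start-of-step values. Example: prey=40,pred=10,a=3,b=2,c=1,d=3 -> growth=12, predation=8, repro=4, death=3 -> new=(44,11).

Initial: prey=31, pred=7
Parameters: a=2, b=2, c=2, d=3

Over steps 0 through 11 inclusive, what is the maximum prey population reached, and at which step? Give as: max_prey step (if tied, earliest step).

Answer: 34 2

Derivation:
Step 1: prey: 31+6-4=33; pred: 7+4-2=9
Step 2: prey: 33+6-5=34; pred: 9+5-2=12
Step 3: prey: 34+6-8=32; pred: 12+8-3=17
Step 4: prey: 32+6-10=28; pred: 17+10-5=22
Step 5: prey: 28+5-12=21; pred: 22+12-6=28
Step 6: prey: 21+4-11=14; pred: 28+11-8=31
Step 7: prey: 14+2-8=8; pred: 31+8-9=30
Step 8: prey: 8+1-4=5; pred: 30+4-9=25
Step 9: prey: 5+1-2=4; pred: 25+2-7=20
Step 10: prey: 4+0-1=3; pred: 20+1-6=15
Step 11: prey: 3+0-0=3; pred: 15+0-4=11
Max prey = 34 at step 2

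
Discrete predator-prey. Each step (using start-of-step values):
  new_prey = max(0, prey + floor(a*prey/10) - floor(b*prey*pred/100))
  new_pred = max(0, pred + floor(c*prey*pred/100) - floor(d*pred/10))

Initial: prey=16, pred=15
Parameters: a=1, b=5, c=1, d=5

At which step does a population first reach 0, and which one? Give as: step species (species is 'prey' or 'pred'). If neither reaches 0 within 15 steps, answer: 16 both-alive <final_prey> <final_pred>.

Step 1: prey: 16+1-12=5; pred: 15+2-7=10
Step 2: prey: 5+0-2=3; pred: 10+0-5=5
Step 3: prey: 3+0-0=3; pred: 5+0-2=3
Step 4: prey: 3+0-0=3; pred: 3+0-1=2
Step 5: prey: 3+0-0=3; pred: 2+0-1=1
Step 6: prey: 3+0-0=3; pred: 1+0-0=1
Steps 7-15: state stable at prey=3, pred=1 (no change)
No extinction within 15 steps

Answer: 16 both-alive 3 1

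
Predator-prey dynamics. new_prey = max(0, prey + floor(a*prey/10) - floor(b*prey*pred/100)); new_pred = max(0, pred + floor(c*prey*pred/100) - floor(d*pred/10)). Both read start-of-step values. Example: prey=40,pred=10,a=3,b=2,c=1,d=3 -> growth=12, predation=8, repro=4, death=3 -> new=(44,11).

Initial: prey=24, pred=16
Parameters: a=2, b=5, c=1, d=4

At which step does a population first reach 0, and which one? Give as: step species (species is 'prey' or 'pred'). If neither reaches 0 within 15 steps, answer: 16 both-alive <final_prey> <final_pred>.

Answer: 16 both-alive 3 2

Derivation:
Step 1: prey: 24+4-19=9; pred: 16+3-6=13
Step 2: prey: 9+1-5=5; pred: 13+1-5=9
Step 3: prey: 5+1-2=4; pred: 9+0-3=6
Step 4: prey: 4+0-1=3; pred: 6+0-2=4
Step 5: prey: 3+0-0=3; pred: 4+0-1=3
Step 6: prey: 3+0-0=3; pred: 3+0-1=2
Step 7: prey: 3+0-0=3; pred: 2+0-0=2
Steps 8-15: state stable at prey=3, pred=2 (no change)
No extinction within 15 steps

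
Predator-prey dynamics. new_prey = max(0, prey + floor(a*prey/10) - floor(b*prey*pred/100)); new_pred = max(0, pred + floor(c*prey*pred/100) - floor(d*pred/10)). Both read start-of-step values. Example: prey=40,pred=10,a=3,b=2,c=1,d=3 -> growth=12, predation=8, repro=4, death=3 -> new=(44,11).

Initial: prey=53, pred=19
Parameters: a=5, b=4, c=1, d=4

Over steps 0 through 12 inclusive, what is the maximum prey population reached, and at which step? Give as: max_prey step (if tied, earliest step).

Answer: 67 12

Derivation:
Step 1: prey: 53+26-40=39; pred: 19+10-7=22
Step 2: prey: 39+19-34=24; pred: 22+8-8=22
Step 3: prey: 24+12-21=15; pred: 22+5-8=19
Step 4: prey: 15+7-11=11; pred: 19+2-7=14
Step 5: prey: 11+5-6=10; pred: 14+1-5=10
Step 6: prey: 10+5-4=11; pred: 10+1-4=7
Step 7: prey: 11+5-3=13; pred: 7+0-2=5
Step 8: prey: 13+6-2=17; pred: 5+0-2=3
Step 9: prey: 17+8-2=23; pred: 3+0-1=2
Step 10: prey: 23+11-1=33; pred: 2+0-0=2
Step 11: prey: 33+16-2=47; pred: 2+0-0=2
Step 12: prey: 47+23-3=67; pred: 2+0-0=2
Max prey = 67 at step 12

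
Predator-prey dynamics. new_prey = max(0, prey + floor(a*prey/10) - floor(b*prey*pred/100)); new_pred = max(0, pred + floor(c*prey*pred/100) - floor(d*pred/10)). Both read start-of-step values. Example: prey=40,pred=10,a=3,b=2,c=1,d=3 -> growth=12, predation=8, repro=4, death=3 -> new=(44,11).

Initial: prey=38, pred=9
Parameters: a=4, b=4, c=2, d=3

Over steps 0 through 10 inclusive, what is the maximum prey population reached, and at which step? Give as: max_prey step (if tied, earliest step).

Step 1: prey: 38+15-13=40; pred: 9+6-2=13
Step 2: prey: 40+16-20=36; pred: 13+10-3=20
Step 3: prey: 36+14-28=22; pred: 20+14-6=28
Step 4: prey: 22+8-24=6; pred: 28+12-8=32
Step 5: prey: 6+2-7=1; pred: 32+3-9=26
Step 6: prey: 1+0-1=0; pred: 26+0-7=19
Step 7: prey: 0+0-0=0; pred: 19+0-5=14
Step 8: prey: 0+0-0=0; pred: 14+0-4=10
Step 9: prey: 0+0-0=0; pred: 10+0-3=7
Step 10: prey: 0+0-0=0; pred: 7+0-2=5
Max prey = 40 at step 1

Answer: 40 1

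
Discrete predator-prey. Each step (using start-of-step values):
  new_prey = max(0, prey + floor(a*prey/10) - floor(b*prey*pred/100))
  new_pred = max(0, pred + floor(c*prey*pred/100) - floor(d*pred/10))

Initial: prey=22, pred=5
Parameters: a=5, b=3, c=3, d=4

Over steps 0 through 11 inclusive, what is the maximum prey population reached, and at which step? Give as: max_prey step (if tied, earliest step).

Step 1: prey: 22+11-3=30; pred: 5+3-2=6
Step 2: prey: 30+15-5=40; pred: 6+5-2=9
Step 3: prey: 40+20-10=50; pred: 9+10-3=16
Step 4: prey: 50+25-24=51; pred: 16+24-6=34
Step 5: prey: 51+25-52=24; pred: 34+52-13=73
Step 6: prey: 24+12-52=0; pred: 73+52-29=96
Step 7: prey: 0+0-0=0; pred: 96+0-38=58
Step 8: prey: 0+0-0=0; pred: 58+0-23=35
Step 9: prey: 0+0-0=0; pred: 35+0-14=21
Step 10: prey: 0+0-0=0; pred: 21+0-8=13
Step 11: prey: 0+0-0=0; pred: 13+0-5=8
Max prey = 51 at step 4

Answer: 51 4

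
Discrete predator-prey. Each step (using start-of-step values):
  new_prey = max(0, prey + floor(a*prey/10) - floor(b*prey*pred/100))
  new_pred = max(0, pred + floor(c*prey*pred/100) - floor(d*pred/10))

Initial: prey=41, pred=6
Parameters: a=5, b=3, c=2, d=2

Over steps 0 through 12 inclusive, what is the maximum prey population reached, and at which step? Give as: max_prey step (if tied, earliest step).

Answer: 67 2

Derivation:
Step 1: prey: 41+20-7=54; pred: 6+4-1=9
Step 2: prey: 54+27-14=67; pred: 9+9-1=17
Step 3: prey: 67+33-34=66; pred: 17+22-3=36
Step 4: prey: 66+33-71=28; pred: 36+47-7=76
Step 5: prey: 28+14-63=0; pred: 76+42-15=103
Step 6: prey: 0+0-0=0; pred: 103+0-20=83
Step 7: prey: 0+0-0=0; pred: 83+0-16=67
Step 8: prey: 0+0-0=0; pred: 67+0-13=54
Step 9: prey: 0+0-0=0; pred: 54+0-10=44
Step 10: prey: 0+0-0=0; pred: 44+0-8=36
Step 11: prey: 0+0-0=0; pred: 36+0-7=29
Step 12: prey: 0+0-0=0; pred: 29+0-5=24
Max prey = 67 at step 2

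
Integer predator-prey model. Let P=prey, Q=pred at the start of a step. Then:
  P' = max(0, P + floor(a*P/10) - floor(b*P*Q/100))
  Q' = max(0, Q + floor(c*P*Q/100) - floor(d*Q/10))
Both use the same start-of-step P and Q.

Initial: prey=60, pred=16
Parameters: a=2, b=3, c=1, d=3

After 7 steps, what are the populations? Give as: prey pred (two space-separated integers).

Step 1: prey: 60+12-28=44; pred: 16+9-4=21
Step 2: prey: 44+8-27=25; pred: 21+9-6=24
Step 3: prey: 25+5-18=12; pred: 24+6-7=23
Step 4: prey: 12+2-8=6; pred: 23+2-6=19
Step 5: prey: 6+1-3=4; pred: 19+1-5=15
Step 6: prey: 4+0-1=3; pred: 15+0-4=11
Step 7: prey: 3+0-0=3; pred: 11+0-3=8

Answer: 3 8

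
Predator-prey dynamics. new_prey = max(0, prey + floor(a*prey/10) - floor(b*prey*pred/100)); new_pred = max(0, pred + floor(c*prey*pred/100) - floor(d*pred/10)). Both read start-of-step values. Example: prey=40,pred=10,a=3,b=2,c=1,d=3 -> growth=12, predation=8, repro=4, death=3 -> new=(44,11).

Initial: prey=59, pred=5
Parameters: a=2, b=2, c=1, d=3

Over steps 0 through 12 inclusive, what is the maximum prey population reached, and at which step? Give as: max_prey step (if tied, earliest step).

Step 1: prey: 59+11-5=65; pred: 5+2-1=6
Step 2: prey: 65+13-7=71; pred: 6+3-1=8
Step 3: prey: 71+14-11=74; pred: 8+5-2=11
Step 4: prey: 74+14-16=72; pred: 11+8-3=16
Step 5: prey: 72+14-23=63; pred: 16+11-4=23
Step 6: prey: 63+12-28=47; pred: 23+14-6=31
Step 7: prey: 47+9-29=27; pred: 31+14-9=36
Step 8: prey: 27+5-19=13; pred: 36+9-10=35
Step 9: prey: 13+2-9=6; pred: 35+4-10=29
Step 10: prey: 6+1-3=4; pred: 29+1-8=22
Step 11: prey: 4+0-1=3; pred: 22+0-6=16
Step 12: prey: 3+0-0=3; pred: 16+0-4=12
Max prey = 74 at step 3

Answer: 74 3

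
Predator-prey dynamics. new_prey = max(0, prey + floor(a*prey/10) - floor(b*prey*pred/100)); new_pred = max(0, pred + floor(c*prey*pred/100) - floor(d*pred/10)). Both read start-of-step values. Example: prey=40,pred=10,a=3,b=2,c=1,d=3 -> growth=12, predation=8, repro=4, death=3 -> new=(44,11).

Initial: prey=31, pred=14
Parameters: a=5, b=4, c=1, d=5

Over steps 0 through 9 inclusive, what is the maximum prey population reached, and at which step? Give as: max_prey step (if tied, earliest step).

Answer: 137 9

Derivation:
Step 1: prey: 31+15-17=29; pred: 14+4-7=11
Step 2: prey: 29+14-12=31; pred: 11+3-5=9
Step 3: prey: 31+15-11=35; pred: 9+2-4=7
Step 4: prey: 35+17-9=43; pred: 7+2-3=6
Step 5: prey: 43+21-10=54; pred: 6+2-3=5
Step 6: prey: 54+27-10=71; pred: 5+2-2=5
Step 7: prey: 71+35-14=92; pred: 5+3-2=6
Step 8: prey: 92+46-22=116; pred: 6+5-3=8
Step 9: prey: 116+58-37=137; pred: 8+9-4=13
Max prey = 137 at step 9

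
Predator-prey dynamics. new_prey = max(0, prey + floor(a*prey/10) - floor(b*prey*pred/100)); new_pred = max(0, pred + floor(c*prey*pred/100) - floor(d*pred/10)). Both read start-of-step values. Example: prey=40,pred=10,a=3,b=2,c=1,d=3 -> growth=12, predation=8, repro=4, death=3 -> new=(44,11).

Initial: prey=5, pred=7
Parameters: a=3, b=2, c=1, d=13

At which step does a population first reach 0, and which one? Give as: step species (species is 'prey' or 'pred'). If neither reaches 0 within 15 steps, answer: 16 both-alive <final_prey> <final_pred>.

Step 1: prey: 5+1-0=6; pred: 7+0-9=0
First extinction: pred at step 1

Answer: 1 pred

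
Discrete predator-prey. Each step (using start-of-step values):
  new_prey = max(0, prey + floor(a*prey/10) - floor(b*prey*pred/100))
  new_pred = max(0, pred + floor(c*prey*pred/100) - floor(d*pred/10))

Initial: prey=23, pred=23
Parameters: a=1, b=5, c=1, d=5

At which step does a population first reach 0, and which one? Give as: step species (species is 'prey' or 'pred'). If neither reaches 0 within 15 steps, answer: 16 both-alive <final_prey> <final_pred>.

Answer: 1 prey

Derivation:
Step 1: prey: 23+2-26=0; pred: 23+5-11=17
First extinction: prey at step 1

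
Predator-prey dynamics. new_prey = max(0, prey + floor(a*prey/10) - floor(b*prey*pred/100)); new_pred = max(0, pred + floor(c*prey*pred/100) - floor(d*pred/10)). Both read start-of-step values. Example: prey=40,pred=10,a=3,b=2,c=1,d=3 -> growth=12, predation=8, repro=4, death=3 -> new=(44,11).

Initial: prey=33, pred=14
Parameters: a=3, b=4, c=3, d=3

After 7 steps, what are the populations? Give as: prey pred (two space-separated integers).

Step 1: prey: 33+9-18=24; pred: 14+13-4=23
Step 2: prey: 24+7-22=9; pred: 23+16-6=33
Step 3: prey: 9+2-11=0; pred: 33+8-9=32
Step 4: prey: 0+0-0=0; pred: 32+0-9=23
Step 5: prey: 0+0-0=0; pred: 23+0-6=17
Step 6: prey: 0+0-0=0; pred: 17+0-5=12
Step 7: prey: 0+0-0=0; pred: 12+0-3=9

Answer: 0 9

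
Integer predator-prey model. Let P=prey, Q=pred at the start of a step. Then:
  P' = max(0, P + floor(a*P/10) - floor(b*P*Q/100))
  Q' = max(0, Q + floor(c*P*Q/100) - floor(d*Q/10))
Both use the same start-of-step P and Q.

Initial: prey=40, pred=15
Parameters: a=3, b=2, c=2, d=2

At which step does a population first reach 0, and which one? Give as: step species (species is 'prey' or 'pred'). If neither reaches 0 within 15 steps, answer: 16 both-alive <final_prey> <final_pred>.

Step 1: prey: 40+12-12=40; pred: 15+12-3=24
Step 2: prey: 40+12-19=33; pred: 24+19-4=39
Step 3: prey: 33+9-25=17; pred: 39+25-7=57
Step 4: prey: 17+5-19=3; pred: 57+19-11=65
Step 5: prey: 3+0-3=0; pred: 65+3-13=55
First extinction: prey at step 5

Answer: 5 prey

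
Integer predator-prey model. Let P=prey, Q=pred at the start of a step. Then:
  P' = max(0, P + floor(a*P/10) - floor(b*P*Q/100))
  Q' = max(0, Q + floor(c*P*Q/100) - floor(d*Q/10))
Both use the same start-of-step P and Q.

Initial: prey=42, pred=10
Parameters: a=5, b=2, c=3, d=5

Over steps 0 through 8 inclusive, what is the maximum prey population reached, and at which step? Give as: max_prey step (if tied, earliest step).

Step 1: prey: 42+21-8=55; pred: 10+12-5=17
Step 2: prey: 55+27-18=64; pred: 17+28-8=37
Step 3: prey: 64+32-47=49; pred: 37+71-18=90
Step 4: prey: 49+24-88=0; pred: 90+132-45=177
Step 5: prey: 0+0-0=0; pred: 177+0-88=89
Step 6: prey: 0+0-0=0; pred: 89+0-44=45
Step 7: prey: 0+0-0=0; pred: 45+0-22=23
Step 8: prey: 0+0-0=0; pred: 23+0-11=12
Max prey = 64 at step 2

Answer: 64 2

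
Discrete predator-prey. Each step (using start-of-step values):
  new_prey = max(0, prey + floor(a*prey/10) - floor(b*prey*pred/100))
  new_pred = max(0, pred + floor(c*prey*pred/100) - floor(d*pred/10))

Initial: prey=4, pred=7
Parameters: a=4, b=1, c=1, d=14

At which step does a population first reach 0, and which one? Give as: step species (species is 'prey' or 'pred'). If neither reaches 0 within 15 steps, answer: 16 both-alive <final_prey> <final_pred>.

Answer: 1 pred

Derivation:
Step 1: prey: 4+1-0=5; pred: 7+0-9=0
First extinction: pred at step 1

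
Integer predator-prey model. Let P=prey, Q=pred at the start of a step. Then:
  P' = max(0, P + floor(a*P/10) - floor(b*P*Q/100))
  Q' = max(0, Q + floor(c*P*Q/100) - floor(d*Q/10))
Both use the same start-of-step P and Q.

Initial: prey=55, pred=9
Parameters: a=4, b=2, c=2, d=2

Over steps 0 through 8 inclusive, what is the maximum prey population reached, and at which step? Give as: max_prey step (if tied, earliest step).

Step 1: prey: 55+22-9=68; pred: 9+9-1=17
Step 2: prey: 68+27-23=72; pred: 17+23-3=37
Step 3: prey: 72+28-53=47; pred: 37+53-7=83
Step 4: prey: 47+18-78=0; pred: 83+78-16=145
Step 5: prey: 0+0-0=0; pred: 145+0-29=116
Step 6: prey: 0+0-0=0; pred: 116+0-23=93
Step 7: prey: 0+0-0=0; pred: 93+0-18=75
Step 8: prey: 0+0-0=0; pred: 75+0-15=60
Max prey = 72 at step 2

Answer: 72 2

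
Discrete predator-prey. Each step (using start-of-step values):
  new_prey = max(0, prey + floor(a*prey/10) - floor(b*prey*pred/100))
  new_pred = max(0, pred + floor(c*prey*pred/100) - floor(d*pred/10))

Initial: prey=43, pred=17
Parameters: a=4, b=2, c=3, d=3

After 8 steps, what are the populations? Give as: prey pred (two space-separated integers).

Step 1: prey: 43+17-14=46; pred: 17+21-5=33
Step 2: prey: 46+18-30=34; pred: 33+45-9=69
Step 3: prey: 34+13-46=1; pred: 69+70-20=119
Step 4: prey: 1+0-2=0; pred: 119+3-35=87
Step 5: prey: 0+0-0=0; pred: 87+0-26=61
Step 6: prey: 0+0-0=0; pred: 61+0-18=43
Step 7: prey: 0+0-0=0; pred: 43+0-12=31
Step 8: prey: 0+0-0=0; pred: 31+0-9=22

Answer: 0 22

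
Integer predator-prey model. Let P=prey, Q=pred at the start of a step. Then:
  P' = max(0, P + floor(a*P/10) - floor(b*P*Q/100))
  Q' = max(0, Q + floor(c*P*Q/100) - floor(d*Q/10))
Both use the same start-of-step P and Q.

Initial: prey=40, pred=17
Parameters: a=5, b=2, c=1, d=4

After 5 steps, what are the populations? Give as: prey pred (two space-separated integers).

Answer: 70 31

Derivation:
Step 1: prey: 40+20-13=47; pred: 17+6-6=17
Step 2: prey: 47+23-15=55; pred: 17+7-6=18
Step 3: prey: 55+27-19=63; pred: 18+9-7=20
Step 4: prey: 63+31-25=69; pred: 20+12-8=24
Step 5: prey: 69+34-33=70; pred: 24+16-9=31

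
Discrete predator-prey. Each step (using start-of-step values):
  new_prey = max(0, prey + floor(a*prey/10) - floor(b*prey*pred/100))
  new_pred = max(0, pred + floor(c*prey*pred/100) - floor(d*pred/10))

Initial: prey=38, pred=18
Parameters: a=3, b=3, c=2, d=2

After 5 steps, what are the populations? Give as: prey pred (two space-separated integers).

Answer: 0 28

Derivation:
Step 1: prey: 38+11-20=29; pred: 18+13-3=28
Step 2: prey: 29+8-24=13; pred: 28+16-5=39
Step 3: prey: 13+3-15=1; pred: 39+10-7=42
Step 4: prey: 1+0-1=0; pred: 42+0-8=34
Step 5: prey: 0+0-0=0; pred: 34+0-6=28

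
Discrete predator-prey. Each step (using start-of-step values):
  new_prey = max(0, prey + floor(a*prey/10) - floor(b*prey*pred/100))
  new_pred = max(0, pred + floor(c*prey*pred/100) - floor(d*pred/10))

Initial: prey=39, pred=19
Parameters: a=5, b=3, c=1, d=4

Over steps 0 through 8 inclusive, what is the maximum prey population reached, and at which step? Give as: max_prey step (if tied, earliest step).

Step 1: prey: 39+19-22=36; pred: 19+7-7=19
Step 2: prey: 36+18-20=34; pred: 19+6-7=18
Step 3: prey: 34+17-18=33; pred: 18+6-7=17
Step 4: prey: 33+16-16=33; pred: 17+5-6=16
Step 5: prey: 33+16-15=34; pred: 16+5-6=15
Step 6: prey: 34+17-15=36; pred: 15+5-6=14
Step 7: prey: 36+18-15=39; pred: 14+5-5=14
Step 8: prey: 39+19-16=42; pred: 14+5-5=14
Max prey = 42 at step 8

Answer: 42 8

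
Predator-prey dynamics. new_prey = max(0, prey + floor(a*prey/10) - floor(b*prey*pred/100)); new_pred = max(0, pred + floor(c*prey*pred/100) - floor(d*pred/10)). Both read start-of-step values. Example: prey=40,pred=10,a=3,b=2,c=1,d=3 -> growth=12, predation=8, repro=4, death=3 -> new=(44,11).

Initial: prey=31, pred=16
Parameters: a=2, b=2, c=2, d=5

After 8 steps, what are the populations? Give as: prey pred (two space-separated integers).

Step 1: prey: 31+6-9=28; pred: 16+9-8=17
Step 2: prey: 28+5-9=24; pred: 17+9-8=18
Step 3: prey: 24+4-8=20; pred: 18+8-9=17
Step 4: prey: 20+4-6=18; pred: 17+6-8=15
Step 5: prey: 18+3-5=16; pred: 15+5-7=13
Step 6: prey: 16+3-4=15; pred: 13+4-6=11
Step 7: prey: 15+3-3=15; pred: 11+3-5=9
Step 8: prey: 15+3-2=16; pred: 9+2-4=7

Answer: 16 7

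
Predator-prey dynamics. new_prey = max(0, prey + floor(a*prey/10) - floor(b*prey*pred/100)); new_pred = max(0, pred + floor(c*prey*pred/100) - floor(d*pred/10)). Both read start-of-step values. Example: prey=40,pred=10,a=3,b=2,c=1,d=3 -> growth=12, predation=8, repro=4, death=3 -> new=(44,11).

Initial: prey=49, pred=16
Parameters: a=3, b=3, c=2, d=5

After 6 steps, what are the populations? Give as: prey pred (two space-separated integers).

Answer: 2 6

Derivation:
Step 1: prey: 49+14-23=40; pred: 16+15-8=23
Step 2: prey: 40+12-27=25; pred: 23+18-11=30
Step 3: prey: 25+7-22=10; pred: 30+15-15=30
Step 4: prey: 10+3-9=4; pred: 30+6-15=21
Step 5: prey: 4+1-2=3; pred: 21+1-10=12
Step 6: prey: 3+0-1=2; pred: 12+0-6=6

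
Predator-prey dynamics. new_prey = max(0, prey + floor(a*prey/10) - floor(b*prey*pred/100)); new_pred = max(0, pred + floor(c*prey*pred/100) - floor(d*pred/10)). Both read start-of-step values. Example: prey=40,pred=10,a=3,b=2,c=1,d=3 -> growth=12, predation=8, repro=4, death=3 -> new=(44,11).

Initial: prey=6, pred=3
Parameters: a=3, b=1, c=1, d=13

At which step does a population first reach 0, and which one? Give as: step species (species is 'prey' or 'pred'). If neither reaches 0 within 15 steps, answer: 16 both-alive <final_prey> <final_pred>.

Answer: 1 pred

Derivation:
Step 1: prey: 6+1-0=7; pred: 3+0-3=0
First extinction: pred at step 1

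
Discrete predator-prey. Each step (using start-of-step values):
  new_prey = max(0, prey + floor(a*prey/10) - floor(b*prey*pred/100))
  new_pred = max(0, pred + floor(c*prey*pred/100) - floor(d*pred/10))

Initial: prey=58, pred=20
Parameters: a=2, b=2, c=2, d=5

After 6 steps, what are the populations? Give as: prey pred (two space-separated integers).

Step 1: prey: 58+11-23=46; pred: 20+23-10=33
Step 2: prey: 46+9-30=25; pred: 33+30-16=47
Step 3: prey: 25+5-23=7; pred: 47+23-23=47
Step 4: prey: 7+1-6=2; pred: 47+6-23=30
Step 5: prey: 2+0-1=1; pred: 30+1-15=16
Step 6: prey: 1+0-0=1; pred: 16+0-8=8

Answer: 1 8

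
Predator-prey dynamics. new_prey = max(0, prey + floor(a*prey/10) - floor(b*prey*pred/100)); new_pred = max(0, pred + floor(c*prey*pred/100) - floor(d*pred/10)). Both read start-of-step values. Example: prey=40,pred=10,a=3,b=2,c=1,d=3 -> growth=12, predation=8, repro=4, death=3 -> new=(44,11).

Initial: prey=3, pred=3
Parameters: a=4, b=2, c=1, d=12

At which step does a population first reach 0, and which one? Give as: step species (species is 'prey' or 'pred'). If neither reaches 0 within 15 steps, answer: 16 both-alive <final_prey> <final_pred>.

Step 1: prey: 3+1-0=4; pred: 3+0-3=0
First extinction: pred at step 1

Answer: 1 pred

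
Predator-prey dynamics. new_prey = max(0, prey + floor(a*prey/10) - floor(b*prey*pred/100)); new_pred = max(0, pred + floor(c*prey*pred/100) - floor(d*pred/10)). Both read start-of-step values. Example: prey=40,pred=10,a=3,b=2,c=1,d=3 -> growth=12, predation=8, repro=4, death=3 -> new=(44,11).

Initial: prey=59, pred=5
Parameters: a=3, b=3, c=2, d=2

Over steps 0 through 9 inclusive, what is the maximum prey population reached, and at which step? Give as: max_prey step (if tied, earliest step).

Step 1: prey: 59+17-8=68; pred: 5+5-1=9
Step 2: prey: 68+20-18=70; pred: 9+12-1=20
Step 3: prey: 70+21-42=49; pred: 20+28-4=44
Step 4: prey: 49+14-64=0; pred: 44+43-8=79
Step 5: prey: 0+0-0=0; pred: 79+0-15=64
Step 6: prey: 0+0-0=0; pred: 64+0-12=52
Step 7: prey: 0+0-0=0; pred: 52+0-10=42
Step 8: prey: 0+0-0=0; pred: 42+0-8=34
Step 9: prey: 0+0-0=0; pred: 34+0-6=28
Max prey = 70 at step 2

Answer: 70 2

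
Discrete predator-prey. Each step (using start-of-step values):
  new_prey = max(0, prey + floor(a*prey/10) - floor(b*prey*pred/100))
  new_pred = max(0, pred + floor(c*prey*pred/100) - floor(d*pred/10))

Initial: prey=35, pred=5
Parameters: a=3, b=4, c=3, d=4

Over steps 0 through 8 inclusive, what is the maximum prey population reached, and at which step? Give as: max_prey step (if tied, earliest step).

Step 1: prey: 35+10-7=38; pred: 5+5-2=8
Step 2: prey: 38+11-12=37; pred: 8+9-3=14
Step 3: prey: 37+11-20=28; pred: 14+15-5=24
Step 4: prey: 28+8-26=10; pred: 24+20-9=35
Step 5: prey: 10+3-14=0; pred: 35+10-14=31
Step 6: prey: 0+0-0=0; pred: 31+0-12=19
Step 7: prey: 0+0-0=0; pred: 19+0-7=12
Step 8: prey: 0+0-0=0; pred: 12+0-4=8
Max prey = 38 at step 1

Answer: 38 1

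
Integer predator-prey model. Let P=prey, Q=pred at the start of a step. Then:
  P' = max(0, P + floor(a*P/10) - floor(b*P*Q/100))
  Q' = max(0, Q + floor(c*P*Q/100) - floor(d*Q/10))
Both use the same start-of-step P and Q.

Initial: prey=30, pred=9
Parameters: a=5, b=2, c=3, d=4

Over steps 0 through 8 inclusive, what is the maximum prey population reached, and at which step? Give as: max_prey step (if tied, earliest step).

Step 1: prey: 30+15-5=40; pred: 9+8-3=14
Step 2: prey: 40+20-11=49; pred: 14+16-5=25
Step 3: prey: 49+24-24=49; pred: 25+36-10=51
Step 4: prey: 49+24-49=24; pred: 51+74-20=105
Step 5: prey: 24+12-50=0; pred: 105+75-42=138
Step 6: prey: 0+0-0=0; pred: 138+0-55=83
Step 7: prey: 0+0-0=0; pred: 83+0-33=50
Step 8: prey: 0+0-0=0; pred: 50+0-20=30
Max prey = 49 at step 2

Answer: 49 2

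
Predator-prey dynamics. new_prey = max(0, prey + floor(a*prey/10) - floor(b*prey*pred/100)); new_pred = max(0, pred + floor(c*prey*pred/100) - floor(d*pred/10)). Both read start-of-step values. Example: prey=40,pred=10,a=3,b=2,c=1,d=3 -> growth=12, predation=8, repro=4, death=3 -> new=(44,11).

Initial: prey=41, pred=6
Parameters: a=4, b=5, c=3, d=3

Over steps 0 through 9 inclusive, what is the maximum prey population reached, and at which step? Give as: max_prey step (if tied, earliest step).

Step 1: prey: 41+16-12=45; pred: 6+7-1=12
Step 2: prey: 45+18-27=36; pred: 12+16-3=25
Step 3: prey: 36+14-45=5; pred: 25+27-7=45
Step 4: prey: 5+2-11=0; pred: 45+6-13=38
Step 5: prey: 0+0-0=0; pred: 38+0-11=27
Step 6: prey: 0+0-0=0; pred: 27+0-8=19
Step 7: prey: 0+0-0=0; pred: 19+0-5=14
Step 8: prey: 0+0-0=0; pred: 14+0-4=10
Step 9: prey: 0+0-0=0; pred: 10+0-3=7
Max prey = 45 at step 1

Answer: 45 1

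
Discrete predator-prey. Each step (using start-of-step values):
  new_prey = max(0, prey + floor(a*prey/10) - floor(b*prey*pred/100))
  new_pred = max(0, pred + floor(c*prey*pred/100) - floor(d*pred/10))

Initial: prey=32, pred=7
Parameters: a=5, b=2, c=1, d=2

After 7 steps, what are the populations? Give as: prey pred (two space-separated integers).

Step 1: prey: 32+16-4=44; pred: 7+2-1=8
Step 2: prey: 44+22-7=59; pred: 8+3-1=10
Step 3: prey: 59+29-11=77; pred: 10+5-2=13
Step 4: prey: 77+38-20=95; pred: 13+10-2=21
Step 5: prey: 95+47-39=103; pred: 21+19-4=36
Step 6: prey: 103+51-74=80; pred: 36+37-7=66
Step 7: prey: 80+40-105=15; pred: 66+52-13=105

Answer: 15 105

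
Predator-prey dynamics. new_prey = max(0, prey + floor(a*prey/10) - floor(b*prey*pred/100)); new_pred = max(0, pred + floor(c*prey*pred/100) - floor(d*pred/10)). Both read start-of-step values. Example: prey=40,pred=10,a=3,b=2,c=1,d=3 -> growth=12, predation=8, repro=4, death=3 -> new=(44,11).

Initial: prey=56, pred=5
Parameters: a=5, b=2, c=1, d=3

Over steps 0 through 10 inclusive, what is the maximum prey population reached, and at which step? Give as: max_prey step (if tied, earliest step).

Step 1: prey: 56+28-5=79; pred: 5+2-1=6
Step 2: prey: 79+39-9=109; pred: 6+4-1=9
Step 3: prey: 109+54-19=144; pred: 9+9-2=16
Step 4: prey: 144+72-46=170; pred: 16+23-4=35
Step 5: prey: 170+85-119=136; pred: 35+59-10=84
Step 6: prey: 136+68-228=0; pred: 84+114-25=173
Step 7: prey: 0+0-0=0; pred: 173+0-51=122
Step 8: prey: 0+0-0=0; pred: 122+0-36=86
Step 9: prey: 0+0-0=0; pred: 86+0-25=61
Step 10: prey: 0+0-0=0; pred: 61+0-18=43
Max prey = 170 at step 4

Answer: 170 4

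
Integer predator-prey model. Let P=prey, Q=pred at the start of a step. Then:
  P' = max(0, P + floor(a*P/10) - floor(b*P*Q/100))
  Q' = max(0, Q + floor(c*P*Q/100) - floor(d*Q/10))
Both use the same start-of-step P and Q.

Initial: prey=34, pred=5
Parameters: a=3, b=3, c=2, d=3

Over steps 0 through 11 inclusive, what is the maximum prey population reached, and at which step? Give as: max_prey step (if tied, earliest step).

Answer: 42 2

Derivation:
Step 1: prey: 34+10-5=39; pred: 5+3-1=7
Step 2: prey: 39+11-8=42; pred: 7+5-2=10
Step 3: prey: 42+12-12=42; pred: 10+8-3=15
Step 4: prey: 42+12-18=36; pred: 15+12-4=23
Step 5: prey: 36+10-24=22; pred: 23+16-6=33
Step 6: prey: 22+6-21=7; pred: 33+14-9=38
Step 7: prey: 7+2-7=2; pred: 38+5-11=32
Step 8: prey: 2+0-1=1; pred: 32+1-9=24
Step 9: prey: 1+0-0=1; pred: 24+0-7=17
Step 10: prey: 1+0-0=1; pred: 17+0-5=12
Step 11: prey: 1+0-0=1; pred: 12+0-3=9
Max prey = 42 at step 2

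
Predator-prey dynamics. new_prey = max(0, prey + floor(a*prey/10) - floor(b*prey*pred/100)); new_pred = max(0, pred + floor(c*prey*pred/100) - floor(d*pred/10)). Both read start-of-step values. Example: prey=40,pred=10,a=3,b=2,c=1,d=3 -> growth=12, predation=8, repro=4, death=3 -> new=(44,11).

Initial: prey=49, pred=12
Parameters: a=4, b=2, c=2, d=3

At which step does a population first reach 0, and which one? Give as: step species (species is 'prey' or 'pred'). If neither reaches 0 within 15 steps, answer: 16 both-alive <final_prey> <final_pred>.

Answer: 5 prey

Derivation:
Step 1: prey: 49+19-11=57; pred: 12+11-3=20
Step 2: prey: 57+22-22=57; pred: 20+22-6=36
Step 3: prey: 57+22-41=38; pred: 36+41-10=67
Step 4: prey: 38+15-50=3; pred: 67+50-20=97
Step 5: prey: 3+1-5=0; pred: 97+5-29=73
First extinction: prey at step 5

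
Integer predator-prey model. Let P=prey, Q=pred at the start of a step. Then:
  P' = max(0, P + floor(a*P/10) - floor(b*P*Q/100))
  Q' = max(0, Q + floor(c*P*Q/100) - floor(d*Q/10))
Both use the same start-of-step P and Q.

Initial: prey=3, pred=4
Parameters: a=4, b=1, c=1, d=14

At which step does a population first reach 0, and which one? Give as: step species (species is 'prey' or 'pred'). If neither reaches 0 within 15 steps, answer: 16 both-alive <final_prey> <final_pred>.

Answer: 1 pred

Derivation:
Step 1: prey: 3+1-0=4; pred: 4+0-5=0
First extinction: pred at step 1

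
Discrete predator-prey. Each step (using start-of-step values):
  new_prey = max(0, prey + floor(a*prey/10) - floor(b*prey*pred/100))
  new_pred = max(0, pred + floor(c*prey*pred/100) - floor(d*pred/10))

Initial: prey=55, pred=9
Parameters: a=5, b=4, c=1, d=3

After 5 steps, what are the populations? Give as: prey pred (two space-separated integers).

Answer: 23 29

Derivation:
Step 1: prey: 55+27-19=63; pred: 9+4-2=11
Step 2: prey: 63+31-27=67; pred: 11+6-3=14
Step 3: prey: 67+33-37=63; pred: 14+9-4=19
Step 4: prey: 63+31-47=47; pred: 19+11-5=25
Step 5: prey: 47+23-47=23; pred: 25+11-7=29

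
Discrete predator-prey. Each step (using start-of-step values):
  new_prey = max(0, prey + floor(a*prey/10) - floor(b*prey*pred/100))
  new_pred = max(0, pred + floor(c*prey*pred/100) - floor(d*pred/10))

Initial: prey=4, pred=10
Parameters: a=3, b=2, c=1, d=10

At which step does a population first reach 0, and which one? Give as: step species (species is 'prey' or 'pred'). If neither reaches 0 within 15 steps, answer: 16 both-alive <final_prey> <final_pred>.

Answer: 1 pred

Derivation:
Step 1: prey: 4+1-0=5; pred: 10+0-10=0
First extinction: pred at step 1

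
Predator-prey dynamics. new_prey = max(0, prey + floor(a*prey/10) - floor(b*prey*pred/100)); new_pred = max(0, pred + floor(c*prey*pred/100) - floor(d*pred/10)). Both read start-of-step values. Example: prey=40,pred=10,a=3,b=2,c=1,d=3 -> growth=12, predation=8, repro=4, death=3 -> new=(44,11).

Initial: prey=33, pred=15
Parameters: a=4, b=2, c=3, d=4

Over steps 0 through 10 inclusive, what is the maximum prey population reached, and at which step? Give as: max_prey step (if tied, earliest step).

Step 1: prey: 33+13-9=37; pred: 15+14-6=23
Step 2: prey: 37+14-17=34; pred: 23+25-9=39
Step 3: prey: 34+13-26=21; pred: 39+39-15=63
Step 4: prey: 21+8-26=3; pred: 63+39-25=77
Step 5: prey: 3+1-4=0; pred: 77+6-30=53
Step 6: prey: 0+0-0=0; pred: 53+0-21=32
Step 7: prey: 0+0-0=0; pred: 32+0-12=20
Step 8: prey: 0+0-0=0; pred: 20+0-8=12
Step 9: prey: 0+0-0=0; pred: 12+0-4=8
Step 10: prey: 0+0-0=0; pred: 8+0-3=5
Max prey = 37 at step 1

Answer: 37 1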